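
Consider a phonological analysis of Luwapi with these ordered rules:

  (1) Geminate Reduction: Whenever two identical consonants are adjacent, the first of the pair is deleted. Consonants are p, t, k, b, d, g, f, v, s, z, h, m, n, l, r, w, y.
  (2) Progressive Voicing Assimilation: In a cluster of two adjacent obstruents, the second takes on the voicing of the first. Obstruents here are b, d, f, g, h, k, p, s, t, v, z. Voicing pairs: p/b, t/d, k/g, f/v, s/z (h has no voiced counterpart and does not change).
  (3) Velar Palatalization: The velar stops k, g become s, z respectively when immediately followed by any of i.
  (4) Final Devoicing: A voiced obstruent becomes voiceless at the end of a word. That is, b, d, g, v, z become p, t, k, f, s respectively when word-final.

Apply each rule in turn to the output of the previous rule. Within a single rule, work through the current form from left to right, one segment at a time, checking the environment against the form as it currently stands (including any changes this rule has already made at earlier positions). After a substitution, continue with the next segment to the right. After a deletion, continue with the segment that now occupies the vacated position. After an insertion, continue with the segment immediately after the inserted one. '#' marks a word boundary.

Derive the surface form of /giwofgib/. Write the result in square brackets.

(1) Geminate Reduction: no change — [giwofgib]
(2) Progressive Voicing Assimilation: [giwofgib] → [giwofkib]
(3) Velar Palatalization: [giwofkib] → [ziwofsib]
(4) Final Devoicing: [ziwofsib] → [ziwofsip]

[ziwofsip]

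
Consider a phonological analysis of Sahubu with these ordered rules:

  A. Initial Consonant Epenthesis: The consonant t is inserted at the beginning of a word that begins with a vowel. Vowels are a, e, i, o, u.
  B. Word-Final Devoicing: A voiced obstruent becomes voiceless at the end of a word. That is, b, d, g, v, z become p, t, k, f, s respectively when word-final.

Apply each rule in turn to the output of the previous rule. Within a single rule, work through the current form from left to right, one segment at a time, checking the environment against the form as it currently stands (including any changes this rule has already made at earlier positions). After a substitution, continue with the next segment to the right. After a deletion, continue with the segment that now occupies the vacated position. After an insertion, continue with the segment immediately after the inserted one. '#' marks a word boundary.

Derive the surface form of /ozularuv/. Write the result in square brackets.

A Initial Consonant Epenthesis: [ozularuv] → [tozularuv]
B Word-Final Devoicing: [tozularuv] → [tozularuf]

[tozularuf]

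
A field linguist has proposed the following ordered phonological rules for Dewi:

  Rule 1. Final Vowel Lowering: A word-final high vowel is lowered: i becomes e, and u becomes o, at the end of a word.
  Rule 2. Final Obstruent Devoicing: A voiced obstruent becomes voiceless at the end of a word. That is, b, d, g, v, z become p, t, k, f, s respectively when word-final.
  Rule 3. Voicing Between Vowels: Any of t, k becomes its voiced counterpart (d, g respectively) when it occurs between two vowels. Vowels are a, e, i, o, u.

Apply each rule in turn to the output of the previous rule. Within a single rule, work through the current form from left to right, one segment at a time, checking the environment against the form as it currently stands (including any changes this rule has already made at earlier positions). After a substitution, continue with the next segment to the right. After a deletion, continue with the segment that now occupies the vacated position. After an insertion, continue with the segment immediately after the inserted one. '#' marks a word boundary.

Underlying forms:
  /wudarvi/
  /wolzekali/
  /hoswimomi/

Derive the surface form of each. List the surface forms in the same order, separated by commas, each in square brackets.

[wudarve], [wolzegale], [hoswimome]

/wudarvi/:
  Rule 1 Final Vowel Lowering: [wudarvi] → [wudarve]
  Rule 2 Final Obstruent Devoicing: no change — [wudarve]
  Rule 3 Voicing Between Vowels: no change — [wudarve]
/wolzekali/:
  Rule 1 Final Vowel Lowering: [wolzekali] → [wolzekale]
  Rule 2 Final Obstruent Devoicing: no change — [wolzekale]
  Rule 3 Voicing Between Vowels: [wolzekale] → [wolzegale]
/hoswimomi/:
  Rule 1 Final Vowel Lowering: [hoswimomi] → [hoswimome]
  Rule 2 Final Obstruent Devoicing: no change — [hoswimome]
  Rule 3 Voicing Between Vowels: no change — [hoswimome]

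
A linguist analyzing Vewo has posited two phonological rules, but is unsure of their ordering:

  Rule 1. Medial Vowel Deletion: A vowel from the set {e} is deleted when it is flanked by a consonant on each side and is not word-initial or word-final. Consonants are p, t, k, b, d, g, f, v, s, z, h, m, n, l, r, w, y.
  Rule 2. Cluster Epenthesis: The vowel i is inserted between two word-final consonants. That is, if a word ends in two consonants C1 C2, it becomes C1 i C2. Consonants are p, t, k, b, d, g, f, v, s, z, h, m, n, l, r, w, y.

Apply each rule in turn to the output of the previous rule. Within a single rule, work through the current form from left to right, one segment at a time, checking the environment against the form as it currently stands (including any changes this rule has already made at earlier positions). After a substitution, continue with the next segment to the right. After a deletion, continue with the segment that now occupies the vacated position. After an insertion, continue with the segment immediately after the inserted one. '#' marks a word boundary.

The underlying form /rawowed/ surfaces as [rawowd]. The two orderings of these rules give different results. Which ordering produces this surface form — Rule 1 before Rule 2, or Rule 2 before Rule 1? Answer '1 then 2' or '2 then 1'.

Order 1 then 2:
  1 Medial Vowel Deletion: [rawowed] → [rawowd]
  2 Cluster Epenthesis: [rawowd] → [rawowid]
  result: [rawowid]
Order 2 then 1:
  2 Cluster Epenthesis: no change — [rawowed]
  1 Medial Vowel Deletion: [rawowed] → [rawowd]
  result: [rawowd]

2 then 1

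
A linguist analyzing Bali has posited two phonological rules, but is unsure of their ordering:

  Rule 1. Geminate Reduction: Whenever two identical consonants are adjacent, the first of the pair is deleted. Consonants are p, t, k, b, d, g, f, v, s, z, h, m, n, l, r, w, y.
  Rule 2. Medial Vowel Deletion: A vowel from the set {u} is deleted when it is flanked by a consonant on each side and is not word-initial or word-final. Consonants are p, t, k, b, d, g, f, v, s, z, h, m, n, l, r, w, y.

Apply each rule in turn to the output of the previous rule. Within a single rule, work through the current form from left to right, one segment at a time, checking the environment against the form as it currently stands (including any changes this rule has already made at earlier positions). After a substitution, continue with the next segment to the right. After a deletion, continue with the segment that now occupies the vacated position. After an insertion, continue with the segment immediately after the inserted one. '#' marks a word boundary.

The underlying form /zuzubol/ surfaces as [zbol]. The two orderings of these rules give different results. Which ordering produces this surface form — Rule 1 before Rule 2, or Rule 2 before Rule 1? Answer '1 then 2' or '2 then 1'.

Order 1 then 2:
  1 Geminate Reduction: no change — [zuzubol]
  2 Medial Vowel Deletion: [zuzubol] → [zzbol]
  result: [zzbol]
Order 2 then 1:
  2 Medial Vowel Deletion: [zuzubol] → [zzbol]
  1 Geminate Reduction: [zzbol] → [zbol]
  result: [zbol]

2 then 1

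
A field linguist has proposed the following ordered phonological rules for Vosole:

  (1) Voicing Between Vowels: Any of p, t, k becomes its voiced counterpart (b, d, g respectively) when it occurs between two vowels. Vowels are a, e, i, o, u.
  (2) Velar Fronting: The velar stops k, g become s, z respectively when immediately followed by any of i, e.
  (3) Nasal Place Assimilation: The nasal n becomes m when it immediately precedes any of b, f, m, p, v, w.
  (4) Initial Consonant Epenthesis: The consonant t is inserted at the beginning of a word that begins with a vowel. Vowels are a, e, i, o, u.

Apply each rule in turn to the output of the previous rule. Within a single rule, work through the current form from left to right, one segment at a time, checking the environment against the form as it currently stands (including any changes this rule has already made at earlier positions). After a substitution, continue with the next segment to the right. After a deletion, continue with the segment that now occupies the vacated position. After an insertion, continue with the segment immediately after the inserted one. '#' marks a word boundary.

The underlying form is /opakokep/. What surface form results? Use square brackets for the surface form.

(1) Voicing Between Vowels: [opakokep] → [obagogep]
(2) Velar Fronting: [obagogep] → [obagozep]
(3) Nasal Place Assimilation: no change — [obagozep]
(4) Initial Consonant Epenthesis: [obagozep] → [tobagozep]

[tobagozep]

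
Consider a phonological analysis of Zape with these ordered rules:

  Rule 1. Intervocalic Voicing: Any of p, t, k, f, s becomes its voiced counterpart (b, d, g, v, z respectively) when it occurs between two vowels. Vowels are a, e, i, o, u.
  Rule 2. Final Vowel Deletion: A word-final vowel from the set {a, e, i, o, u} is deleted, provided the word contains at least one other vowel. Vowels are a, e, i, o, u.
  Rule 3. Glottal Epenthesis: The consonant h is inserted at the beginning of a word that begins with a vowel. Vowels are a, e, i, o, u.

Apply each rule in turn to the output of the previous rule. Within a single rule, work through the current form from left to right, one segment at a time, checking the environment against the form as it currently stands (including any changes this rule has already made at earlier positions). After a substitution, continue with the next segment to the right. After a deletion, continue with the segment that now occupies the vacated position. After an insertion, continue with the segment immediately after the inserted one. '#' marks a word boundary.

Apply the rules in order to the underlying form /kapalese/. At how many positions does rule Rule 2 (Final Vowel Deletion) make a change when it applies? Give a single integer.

Rule 1 Intervocalic Voicing: [kapalese] → [kabaleze]
Rule 2 Final Vowel Deletion: [kabaleze] → [kabalez]
Rule 3 Glottal Epenthesis: no change — [kabalez]
Rule Rule 2 changed 1 position(s).

1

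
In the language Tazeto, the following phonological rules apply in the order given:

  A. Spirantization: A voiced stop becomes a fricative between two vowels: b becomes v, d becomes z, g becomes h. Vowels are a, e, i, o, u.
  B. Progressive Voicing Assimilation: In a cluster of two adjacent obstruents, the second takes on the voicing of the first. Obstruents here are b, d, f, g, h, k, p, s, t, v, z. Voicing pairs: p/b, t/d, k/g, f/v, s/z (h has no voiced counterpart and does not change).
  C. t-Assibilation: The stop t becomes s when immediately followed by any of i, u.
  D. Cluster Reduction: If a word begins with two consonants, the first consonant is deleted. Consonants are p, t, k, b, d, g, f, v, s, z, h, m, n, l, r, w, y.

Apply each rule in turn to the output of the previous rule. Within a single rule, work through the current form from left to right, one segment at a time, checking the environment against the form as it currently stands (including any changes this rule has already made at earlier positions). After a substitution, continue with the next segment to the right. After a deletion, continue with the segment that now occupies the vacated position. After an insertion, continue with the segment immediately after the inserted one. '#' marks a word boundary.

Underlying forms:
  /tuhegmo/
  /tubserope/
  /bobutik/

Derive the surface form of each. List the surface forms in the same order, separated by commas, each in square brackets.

[suhegmo], [subzerope], [bovusik]

/tuhegmo/:
  A Spirantization: no change — [tuhegmo]
  B Progressive Voicing Assimilation: no change — [tuhegmo]
  C t-Assibilation: [tuhegmo] → [suhegmo]
  D Cluster Reduction: no change — [suhegmo]
/tubserope/:
  A Spirantization: no change — [tubserope]
  B Progressive Voicing Assimilation: [tubserope] → [tubzerope]
  C t-Assibilation: [tubzerope] → [subzerope]
  D Cluster Reduction: no change — [subzerope]
/bobutik/:
  A Spirantization: [bobutik] → [bovutik]
  B Progressive Voicing Assimilation: no change — [bovutik]
  C t-Assibilation: [bovutik] → [bovusik]
  D Cluster Reduction: no change — [bovusik]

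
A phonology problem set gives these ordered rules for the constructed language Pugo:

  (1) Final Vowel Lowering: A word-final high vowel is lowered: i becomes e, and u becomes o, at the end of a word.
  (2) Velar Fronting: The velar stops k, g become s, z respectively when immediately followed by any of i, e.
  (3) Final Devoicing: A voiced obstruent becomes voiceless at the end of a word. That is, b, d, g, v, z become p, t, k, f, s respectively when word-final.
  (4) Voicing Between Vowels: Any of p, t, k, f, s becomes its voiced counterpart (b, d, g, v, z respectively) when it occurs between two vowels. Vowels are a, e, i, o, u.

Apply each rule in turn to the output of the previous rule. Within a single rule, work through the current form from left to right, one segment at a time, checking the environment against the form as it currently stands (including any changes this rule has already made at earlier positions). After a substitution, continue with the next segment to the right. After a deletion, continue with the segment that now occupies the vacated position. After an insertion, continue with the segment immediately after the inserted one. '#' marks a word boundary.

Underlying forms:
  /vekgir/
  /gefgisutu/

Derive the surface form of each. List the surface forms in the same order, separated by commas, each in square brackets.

[vekzir], [zefzizudo]

/vekgir/:
  (1) Final Vowel Lowering: no change — [vekgir]
  (2) Velar Fronting: [vekgir] → [vekzir]
  (3) Final Devoicing: no change — [vekzir]
  (4) Voicing Between Vowels: no change — [vekzir]
/gefgisutu/:
  (1) Final Vowel Lowering: [gefgisutu] → [gefgisuto]
  (2) Velar Fronting: [gefgisuto] → [zefzisuto]
  (3) Final Devoicing: no change — [zefzisuto]
  (4) Voicing Between Vowels: [zefzisuto] → [zefzizudo]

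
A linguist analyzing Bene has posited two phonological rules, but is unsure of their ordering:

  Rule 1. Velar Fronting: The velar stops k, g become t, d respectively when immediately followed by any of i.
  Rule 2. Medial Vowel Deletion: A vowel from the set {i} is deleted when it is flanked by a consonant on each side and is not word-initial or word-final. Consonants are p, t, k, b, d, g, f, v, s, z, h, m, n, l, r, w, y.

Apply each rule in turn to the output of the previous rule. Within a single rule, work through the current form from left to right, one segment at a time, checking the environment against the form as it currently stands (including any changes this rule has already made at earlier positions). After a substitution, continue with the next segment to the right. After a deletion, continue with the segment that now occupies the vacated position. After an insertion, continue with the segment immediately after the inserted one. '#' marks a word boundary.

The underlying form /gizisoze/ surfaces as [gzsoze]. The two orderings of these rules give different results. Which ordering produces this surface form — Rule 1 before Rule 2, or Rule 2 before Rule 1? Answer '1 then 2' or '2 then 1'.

2 then 1

Order 1 then 2:
  1 Velar Fronting: [gizisoze] → [dizisoze]
  2 Medial Vowel Deletion: [dizisoze] → [dzsoze]
  result: [dzsoze]
Order 2 then 1:
  2 Medial Vowel Deletion: [gizisoze] → [gzsoze]
  1 Velar Fronting: no change — [gzsoze]
  result: [gzsoze]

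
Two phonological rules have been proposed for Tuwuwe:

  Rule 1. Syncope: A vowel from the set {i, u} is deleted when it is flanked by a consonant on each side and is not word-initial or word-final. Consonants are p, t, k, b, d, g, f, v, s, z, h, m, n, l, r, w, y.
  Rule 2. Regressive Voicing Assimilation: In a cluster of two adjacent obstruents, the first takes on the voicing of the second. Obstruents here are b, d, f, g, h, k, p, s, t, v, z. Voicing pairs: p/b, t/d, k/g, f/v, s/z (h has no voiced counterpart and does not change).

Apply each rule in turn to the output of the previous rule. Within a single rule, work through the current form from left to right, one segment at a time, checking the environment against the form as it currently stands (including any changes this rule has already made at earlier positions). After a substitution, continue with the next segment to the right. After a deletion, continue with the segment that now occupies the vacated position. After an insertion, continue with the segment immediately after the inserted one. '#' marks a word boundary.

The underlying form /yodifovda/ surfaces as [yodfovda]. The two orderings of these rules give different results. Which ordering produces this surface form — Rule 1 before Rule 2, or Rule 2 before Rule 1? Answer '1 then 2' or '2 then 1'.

2 then 1

Order 1 then 2:
  1 Syncope: [yodifovda] → [yodfovda]
  2 Regressive Voicing Assimilation: [yodfovda] → [yotfovda]
  result: [yotfovda]
Order 2 then 1:
  2 Regressive Voicing Assimilation: no change — [yodifovda]
  1 Syncope: [yodifovda] → [yodfovda]
  result: [yodfovda]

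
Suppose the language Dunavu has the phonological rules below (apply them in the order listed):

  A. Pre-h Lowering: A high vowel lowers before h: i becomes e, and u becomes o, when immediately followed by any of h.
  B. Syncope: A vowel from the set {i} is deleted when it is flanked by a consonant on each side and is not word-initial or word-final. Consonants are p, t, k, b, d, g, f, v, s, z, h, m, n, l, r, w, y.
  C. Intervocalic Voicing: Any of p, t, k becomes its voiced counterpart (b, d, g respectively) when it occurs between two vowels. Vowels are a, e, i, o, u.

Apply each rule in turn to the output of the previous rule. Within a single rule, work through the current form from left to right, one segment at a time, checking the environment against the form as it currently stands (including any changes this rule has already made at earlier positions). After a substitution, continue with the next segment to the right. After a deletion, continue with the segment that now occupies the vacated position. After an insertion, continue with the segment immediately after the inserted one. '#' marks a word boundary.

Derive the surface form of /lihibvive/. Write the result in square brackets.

A Pre-h Lowering: [lihibvive] → [lehibvive]
B Syncope: [lehibvive] → [lehbvve]
C Intervocalic Voicing: no change — [lehbvve]

[lehbvve]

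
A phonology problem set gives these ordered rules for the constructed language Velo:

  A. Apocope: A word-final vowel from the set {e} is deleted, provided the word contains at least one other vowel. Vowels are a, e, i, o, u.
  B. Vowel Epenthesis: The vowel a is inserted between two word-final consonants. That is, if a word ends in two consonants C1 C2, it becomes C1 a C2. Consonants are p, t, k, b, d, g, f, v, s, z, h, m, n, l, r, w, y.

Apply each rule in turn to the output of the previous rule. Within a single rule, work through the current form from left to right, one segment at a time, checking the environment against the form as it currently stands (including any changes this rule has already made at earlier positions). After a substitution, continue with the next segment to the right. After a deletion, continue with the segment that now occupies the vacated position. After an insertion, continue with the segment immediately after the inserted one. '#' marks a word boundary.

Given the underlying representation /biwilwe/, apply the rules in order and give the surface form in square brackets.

A Apocope: [biwilwe] → [biwilw]
B Vowel Epenthesis: [biwilw] → [biwilaw]

[biwilaw]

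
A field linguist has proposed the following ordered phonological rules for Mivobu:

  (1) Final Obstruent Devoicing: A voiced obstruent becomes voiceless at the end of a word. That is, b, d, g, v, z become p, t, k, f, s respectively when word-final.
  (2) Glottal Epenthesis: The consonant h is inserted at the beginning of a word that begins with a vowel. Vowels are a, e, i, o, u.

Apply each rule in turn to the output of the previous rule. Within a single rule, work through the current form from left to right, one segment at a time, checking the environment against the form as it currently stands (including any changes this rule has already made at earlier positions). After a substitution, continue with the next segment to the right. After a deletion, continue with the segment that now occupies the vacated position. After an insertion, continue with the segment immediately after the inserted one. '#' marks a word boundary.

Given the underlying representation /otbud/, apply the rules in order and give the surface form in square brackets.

(1) Final Obstruent Devoicing: [otbud] → [otbut]
(2) Glottal Epenthesis: [otbut] → [hotbut]

[hotbut]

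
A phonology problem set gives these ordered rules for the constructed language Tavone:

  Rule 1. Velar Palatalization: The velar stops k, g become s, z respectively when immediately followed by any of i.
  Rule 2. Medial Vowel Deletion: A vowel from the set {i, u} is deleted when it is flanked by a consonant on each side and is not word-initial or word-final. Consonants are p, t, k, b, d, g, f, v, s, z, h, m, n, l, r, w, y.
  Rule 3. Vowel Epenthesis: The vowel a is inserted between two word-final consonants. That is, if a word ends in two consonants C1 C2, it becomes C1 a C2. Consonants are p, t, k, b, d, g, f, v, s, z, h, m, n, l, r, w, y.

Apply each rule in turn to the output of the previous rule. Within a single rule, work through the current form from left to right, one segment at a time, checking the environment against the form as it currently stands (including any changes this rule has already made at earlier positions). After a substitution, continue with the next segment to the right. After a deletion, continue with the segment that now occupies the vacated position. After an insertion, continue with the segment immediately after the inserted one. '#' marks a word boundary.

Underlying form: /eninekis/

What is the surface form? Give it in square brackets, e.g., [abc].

[ennesas]

Rule 1 Velar Palatalization: [eninekis] → [eninesis]
Rule 2 Medial Vowel Deletion: [eninesis] → [enness]
Rule 3 Vowel Epenthesis: [enness] → [ennesas]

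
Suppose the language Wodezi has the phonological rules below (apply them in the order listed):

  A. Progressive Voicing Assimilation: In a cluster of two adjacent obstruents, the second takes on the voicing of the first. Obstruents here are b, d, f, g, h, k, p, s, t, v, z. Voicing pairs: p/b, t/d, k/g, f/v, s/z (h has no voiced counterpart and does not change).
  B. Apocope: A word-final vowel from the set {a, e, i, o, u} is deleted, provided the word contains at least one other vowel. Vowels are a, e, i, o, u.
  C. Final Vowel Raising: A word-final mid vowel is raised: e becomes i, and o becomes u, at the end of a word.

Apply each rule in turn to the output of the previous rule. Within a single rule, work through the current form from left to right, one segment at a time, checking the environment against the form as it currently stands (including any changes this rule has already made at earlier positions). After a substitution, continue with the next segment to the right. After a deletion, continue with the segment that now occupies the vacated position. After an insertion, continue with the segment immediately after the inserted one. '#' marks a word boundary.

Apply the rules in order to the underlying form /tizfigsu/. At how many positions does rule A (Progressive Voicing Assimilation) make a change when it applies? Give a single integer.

2

A Progressive Voicing Assimilation: [tizfigsu] → [tizvigzu]
B Apocope: [tizvigzu] → [tizvigz]
C Final Vowel Raising: no change — [tizvigz]
Rule A changed 2 position(s).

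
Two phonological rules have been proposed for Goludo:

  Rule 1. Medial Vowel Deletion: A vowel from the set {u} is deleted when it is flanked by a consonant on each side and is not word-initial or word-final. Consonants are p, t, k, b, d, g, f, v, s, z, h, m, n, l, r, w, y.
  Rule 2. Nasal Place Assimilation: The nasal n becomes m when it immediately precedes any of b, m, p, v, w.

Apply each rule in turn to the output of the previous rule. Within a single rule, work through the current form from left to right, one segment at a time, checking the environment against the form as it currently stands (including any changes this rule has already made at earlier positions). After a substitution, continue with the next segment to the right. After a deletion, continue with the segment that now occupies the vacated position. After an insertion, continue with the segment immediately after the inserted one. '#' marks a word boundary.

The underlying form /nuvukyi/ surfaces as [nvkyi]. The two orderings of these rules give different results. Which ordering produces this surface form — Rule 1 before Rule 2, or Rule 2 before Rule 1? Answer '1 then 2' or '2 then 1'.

Order 1 then 2:
  1 Medial Vowel Deletion: [nuvukyi] → [nvkyi]
  2 Nasal Place Assimilation: [nvkyi] → [mvkyi]
  result: [mvkyi]
Order 2 then 1:
  2 Nasal Place Assimilation: no change — [nuvukyi]
  1 Medial Vowel Deletion: [nuvukyi] → [nvkyi]
  result: [nvkyi]

2 then 1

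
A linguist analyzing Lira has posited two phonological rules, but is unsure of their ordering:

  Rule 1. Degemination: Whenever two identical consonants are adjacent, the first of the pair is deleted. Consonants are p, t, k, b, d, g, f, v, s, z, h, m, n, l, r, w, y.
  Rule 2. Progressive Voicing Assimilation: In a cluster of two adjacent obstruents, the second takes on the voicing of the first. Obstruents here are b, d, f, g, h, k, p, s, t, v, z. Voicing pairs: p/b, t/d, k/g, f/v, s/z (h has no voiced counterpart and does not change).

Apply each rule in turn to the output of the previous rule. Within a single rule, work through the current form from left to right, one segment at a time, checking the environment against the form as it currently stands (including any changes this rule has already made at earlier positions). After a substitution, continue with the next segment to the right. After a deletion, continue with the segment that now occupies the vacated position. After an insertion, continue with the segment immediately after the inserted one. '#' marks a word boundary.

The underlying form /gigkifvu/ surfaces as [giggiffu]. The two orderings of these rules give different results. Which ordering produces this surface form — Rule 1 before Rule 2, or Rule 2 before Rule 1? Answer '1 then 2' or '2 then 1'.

1 then 2

Order 1 then 2:
  1 Degemination: no change — [gigkifvu]
  2 Progressive Voicing Assimilation: [gigkifvu] → [giggiffu]
  result: [giggiffu]
Order 2 then 1:
  2 Progressive Voicing Assimilation: [gigkifvu] → [giggiffu]
  1 Degemination: [giggiffu] → [gigifu]
  result: [gigifu]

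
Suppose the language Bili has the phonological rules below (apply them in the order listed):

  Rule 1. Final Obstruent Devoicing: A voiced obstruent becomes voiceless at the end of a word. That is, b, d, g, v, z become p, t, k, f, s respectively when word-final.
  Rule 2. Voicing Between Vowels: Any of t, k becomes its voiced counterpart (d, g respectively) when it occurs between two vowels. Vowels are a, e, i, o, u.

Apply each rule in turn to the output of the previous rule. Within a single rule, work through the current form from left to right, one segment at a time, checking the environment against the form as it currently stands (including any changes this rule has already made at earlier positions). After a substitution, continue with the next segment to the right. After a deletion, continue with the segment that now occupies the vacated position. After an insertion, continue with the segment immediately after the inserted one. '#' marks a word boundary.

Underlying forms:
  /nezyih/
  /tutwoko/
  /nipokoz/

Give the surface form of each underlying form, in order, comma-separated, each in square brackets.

[nezyih], [tutwogo], [nipogos]

/nezyih/:
  Rule 1 Final Obstruent Devoicing: no change — [nezyih]
  Rule 2 Voicing Between Vowels: no change — [nezyih]
/tutwoko/:
  Rule 1 Final Obstruent Devoicing: no change — [tutwoko]
  Rule 2 Voicing Between Vowels: [tutwoko] → [tutwogo]
/nipokoz/:
  Rule 1 Final Obstruent Devoicing: [nipokoz] → [nipokos]
  Rule 2 Voicing Between Vowels: [nipokos] → [nipogos]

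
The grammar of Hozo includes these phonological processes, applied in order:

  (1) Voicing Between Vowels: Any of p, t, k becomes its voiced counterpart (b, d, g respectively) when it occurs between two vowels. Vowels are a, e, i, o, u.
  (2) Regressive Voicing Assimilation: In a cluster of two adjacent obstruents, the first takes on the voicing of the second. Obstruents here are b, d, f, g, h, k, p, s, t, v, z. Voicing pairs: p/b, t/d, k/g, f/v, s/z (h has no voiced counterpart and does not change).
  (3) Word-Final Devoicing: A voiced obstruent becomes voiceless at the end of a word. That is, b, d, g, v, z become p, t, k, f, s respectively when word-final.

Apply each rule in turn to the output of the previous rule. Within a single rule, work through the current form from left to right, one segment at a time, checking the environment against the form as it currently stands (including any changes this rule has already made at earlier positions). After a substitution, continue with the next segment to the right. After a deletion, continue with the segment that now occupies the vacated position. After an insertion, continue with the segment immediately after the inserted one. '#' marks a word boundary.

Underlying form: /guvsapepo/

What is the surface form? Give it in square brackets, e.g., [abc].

(1) Voicing Between Vowels: [guvsapepo] → [guvsabebo]
(2) Regressive Voicing Assimilation: [guvsabebo] → [gufsabebo]
(3) Word-Final Devoicing: no change — [gufsabebo]

[gufsabebo]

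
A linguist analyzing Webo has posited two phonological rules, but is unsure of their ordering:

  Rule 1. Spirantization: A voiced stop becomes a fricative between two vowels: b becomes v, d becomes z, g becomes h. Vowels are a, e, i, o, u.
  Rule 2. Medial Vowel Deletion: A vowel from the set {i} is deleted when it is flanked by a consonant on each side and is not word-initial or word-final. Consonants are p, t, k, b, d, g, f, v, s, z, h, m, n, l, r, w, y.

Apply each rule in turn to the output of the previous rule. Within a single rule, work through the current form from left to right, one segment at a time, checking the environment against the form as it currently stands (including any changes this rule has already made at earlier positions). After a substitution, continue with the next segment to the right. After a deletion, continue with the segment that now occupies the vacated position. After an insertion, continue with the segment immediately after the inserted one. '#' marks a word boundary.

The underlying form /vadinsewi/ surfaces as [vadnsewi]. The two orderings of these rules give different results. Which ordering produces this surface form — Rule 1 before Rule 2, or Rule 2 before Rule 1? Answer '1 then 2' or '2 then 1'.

Order 1 then 2:
  1 Spirantization: [vadinsewi] → [vazinsewi]
  2 Medial Vowel Deletion: [vazinsewi] → [vaznsewi]
  result: [vaznsewi]
Order 2 then 1:
  2 Medial Vowel Deletion: [vadinsewi] → [vadnsewi]
  1 Spirantization: no change — [vadnsewi]
  result: [vadnsewi]

2 then 1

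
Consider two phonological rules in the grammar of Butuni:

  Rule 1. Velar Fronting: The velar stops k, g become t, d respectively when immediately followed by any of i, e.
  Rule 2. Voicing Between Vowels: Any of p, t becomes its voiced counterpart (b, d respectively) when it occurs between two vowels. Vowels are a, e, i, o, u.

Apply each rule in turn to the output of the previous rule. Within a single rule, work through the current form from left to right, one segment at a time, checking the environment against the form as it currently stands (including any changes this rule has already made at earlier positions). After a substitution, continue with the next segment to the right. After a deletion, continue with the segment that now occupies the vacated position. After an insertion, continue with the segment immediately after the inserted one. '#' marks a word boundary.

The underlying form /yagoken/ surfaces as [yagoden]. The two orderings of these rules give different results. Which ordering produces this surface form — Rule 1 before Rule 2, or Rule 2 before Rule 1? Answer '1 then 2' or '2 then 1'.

1 then 2

Order 1 then 2:
  1 Velar Fronting: [yagoken] → [yagoten]
  2 Voicing Between Vowels: [yagoten] → [yagoden]
  result: [yagoden]
Order 2 then 1:
  2 Voicing Between Vowels: no change — [yagoken]
  1 Velar Fronting: [yagoken] → [yagoten]
  result: [yagoten]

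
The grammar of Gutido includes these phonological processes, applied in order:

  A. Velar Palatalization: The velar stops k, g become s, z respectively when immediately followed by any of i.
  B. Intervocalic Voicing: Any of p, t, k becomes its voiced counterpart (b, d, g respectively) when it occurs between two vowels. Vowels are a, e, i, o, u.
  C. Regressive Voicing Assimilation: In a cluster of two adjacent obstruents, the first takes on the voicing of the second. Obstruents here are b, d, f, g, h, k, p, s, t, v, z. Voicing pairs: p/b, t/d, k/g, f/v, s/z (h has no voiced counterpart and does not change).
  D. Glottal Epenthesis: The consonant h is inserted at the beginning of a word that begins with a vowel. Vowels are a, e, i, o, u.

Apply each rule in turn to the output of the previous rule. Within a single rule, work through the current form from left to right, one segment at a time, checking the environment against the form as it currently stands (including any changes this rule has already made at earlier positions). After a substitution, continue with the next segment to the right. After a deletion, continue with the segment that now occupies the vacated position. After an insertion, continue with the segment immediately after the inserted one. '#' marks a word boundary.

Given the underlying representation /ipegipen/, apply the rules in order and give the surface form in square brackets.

A Velar Palatalization: [ipegipen] → [ipezipen]
B Intervocalic Voicing: [ipezipen] → [ibeziben]
C Regressive Voicing Assimilation: no change — [ibeziben]
D Glottal Epenthesis: [ibeziben] → [hibeziben]

[hibeziben]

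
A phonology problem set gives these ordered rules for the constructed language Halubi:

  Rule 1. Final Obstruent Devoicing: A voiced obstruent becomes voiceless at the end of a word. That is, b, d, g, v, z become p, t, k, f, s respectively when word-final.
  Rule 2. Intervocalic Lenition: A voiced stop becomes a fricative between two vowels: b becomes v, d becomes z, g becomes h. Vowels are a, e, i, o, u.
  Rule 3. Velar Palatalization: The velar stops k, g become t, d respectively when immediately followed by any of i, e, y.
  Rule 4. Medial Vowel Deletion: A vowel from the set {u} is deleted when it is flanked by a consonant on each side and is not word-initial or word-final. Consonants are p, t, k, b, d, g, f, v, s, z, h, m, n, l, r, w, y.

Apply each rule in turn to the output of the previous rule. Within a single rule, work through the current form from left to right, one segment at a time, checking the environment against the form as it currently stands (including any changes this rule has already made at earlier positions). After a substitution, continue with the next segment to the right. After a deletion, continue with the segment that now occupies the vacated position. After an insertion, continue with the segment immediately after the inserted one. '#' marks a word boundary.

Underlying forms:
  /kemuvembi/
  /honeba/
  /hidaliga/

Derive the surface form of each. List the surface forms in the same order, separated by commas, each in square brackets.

/kemuvembi/:
  Rule 1 Final Obstruent Devoicing: no change — [kemuvembi]
  Rule 2 Intervocalic Lenition: no change — [kemuvembi]
  Rule 3 Velar Palatalization: [kemuvembi] → [temuvembi]
  Rule 4 Medial Vowel Deletion: [temuvembi] → [temvembi]
/honeba/:
  Rule 1 Final Obstruent Devoicing: no change — [honeba]
  Rule 2 Intervocalic Lenition: [honeba] → [honeva]
  Rule 3 Velar Palatalization: no change — [honeva]
  Rule 4 Medial Vowel Deletion: no change — [honeva]
/hidaliga/:
  Rule 1 Final Obstruent Devoicing: no change — [hidaliga]
  Rule 2 Intervocalic Lenition: [hidaliga] → [hizaliha]
  Rule 3 Velar Palatalization: no change — [hizaliha]
  Rule 4 Medial Vowel Deletion: no change — [hizaliha]

[temvembi], [honeva], [hizaliha]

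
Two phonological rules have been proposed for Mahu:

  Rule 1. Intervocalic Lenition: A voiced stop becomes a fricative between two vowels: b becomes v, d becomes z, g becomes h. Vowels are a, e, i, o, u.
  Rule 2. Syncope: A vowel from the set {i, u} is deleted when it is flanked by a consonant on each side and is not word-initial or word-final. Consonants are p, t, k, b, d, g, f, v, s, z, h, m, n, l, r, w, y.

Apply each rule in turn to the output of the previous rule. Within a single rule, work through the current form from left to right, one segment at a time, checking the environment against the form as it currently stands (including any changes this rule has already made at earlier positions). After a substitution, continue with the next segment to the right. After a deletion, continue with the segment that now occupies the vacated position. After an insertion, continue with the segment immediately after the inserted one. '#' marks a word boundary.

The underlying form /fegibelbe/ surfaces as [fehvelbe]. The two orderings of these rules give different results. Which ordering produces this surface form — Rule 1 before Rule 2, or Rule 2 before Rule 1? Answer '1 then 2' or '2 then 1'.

1 then 2

Order 1 then 2:
  1 Intervocalic Lenition: [fegibelbe] → [fehivelbe]
  2 Syncope: [fehivelbe] → [fehvelbe]
  result: [fehvelbe]
Order 2 then 1:
  2 Syncope: [fegibelbe] → [fegbelbe]
  1 Intervocalic Lenition: no change — [fegbelbe]
  result: [fegbelbe]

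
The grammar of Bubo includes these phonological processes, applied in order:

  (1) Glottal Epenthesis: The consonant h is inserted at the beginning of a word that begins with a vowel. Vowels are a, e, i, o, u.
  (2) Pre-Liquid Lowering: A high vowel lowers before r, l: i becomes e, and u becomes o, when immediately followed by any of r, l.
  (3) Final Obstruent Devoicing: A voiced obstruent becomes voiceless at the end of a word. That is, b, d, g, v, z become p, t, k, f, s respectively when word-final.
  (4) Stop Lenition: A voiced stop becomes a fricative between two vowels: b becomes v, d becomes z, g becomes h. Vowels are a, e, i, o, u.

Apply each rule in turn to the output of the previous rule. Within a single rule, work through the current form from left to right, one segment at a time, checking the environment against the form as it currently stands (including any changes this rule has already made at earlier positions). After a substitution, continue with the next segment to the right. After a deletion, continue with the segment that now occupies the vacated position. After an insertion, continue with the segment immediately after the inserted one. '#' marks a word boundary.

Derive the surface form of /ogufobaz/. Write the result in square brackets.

(1) Glottal Epenthesis: [ogufobaz] → [hogufobaz]
(2) Pre-Liquid Lowering: no change — [hogufobaz]
(3) Final Obstruent Devoicing: [hogufobaz] → [hogufobas]
(4) Stop Lenition: [hogufobas] → [hohufovas]

[hohufovas]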